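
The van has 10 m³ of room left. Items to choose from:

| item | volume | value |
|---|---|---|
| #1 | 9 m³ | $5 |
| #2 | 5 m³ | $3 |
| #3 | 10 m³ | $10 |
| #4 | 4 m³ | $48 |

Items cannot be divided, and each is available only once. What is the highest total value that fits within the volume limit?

Check high-value combinations within 10 m³:
- #2+#4: volume 5+4=9, value 3+48=51
- #4: volume 4, value 48
- #3: volume 10, value 10
- #1: volume 9, value 5
Best: $51.

$51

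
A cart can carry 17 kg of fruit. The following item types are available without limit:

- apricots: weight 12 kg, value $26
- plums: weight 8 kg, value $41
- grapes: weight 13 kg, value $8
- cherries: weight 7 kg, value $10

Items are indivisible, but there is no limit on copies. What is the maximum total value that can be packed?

$82

Best value-per-unit is plums at 41/8, and filling with it alone uses weight 2×8=16. No mix of the others beats 2×41 = 82.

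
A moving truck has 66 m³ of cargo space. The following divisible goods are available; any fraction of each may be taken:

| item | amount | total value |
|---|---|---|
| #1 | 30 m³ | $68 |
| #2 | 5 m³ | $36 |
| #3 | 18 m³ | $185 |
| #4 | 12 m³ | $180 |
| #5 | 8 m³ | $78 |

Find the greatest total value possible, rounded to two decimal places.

531.13

Take in order of value per unit:
- #4 (180/12 per unit): all 12 → value 180, running total 180.00
- #3 (185/18 per unit): all 18 → value 185, running total 365.00
- #5 (78/8 per unit): all 8 → value 78, running total 443.00
- #2 (36/5 per unit): all 5 → value 36, running total 479.00
- #1 (68/30 per unit): 23 of 30 → value 23×68/30 = 52.1333, running total 531.13
Total 531.13.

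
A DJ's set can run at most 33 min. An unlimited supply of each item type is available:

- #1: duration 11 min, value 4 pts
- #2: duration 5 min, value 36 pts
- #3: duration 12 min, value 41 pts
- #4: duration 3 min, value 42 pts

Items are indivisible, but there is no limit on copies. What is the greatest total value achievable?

Best value-per-unit is #4 at 42/3, and filling with it alone uses duration 11×3=33. No mix of the others beats 11×42 = 462.

462 pts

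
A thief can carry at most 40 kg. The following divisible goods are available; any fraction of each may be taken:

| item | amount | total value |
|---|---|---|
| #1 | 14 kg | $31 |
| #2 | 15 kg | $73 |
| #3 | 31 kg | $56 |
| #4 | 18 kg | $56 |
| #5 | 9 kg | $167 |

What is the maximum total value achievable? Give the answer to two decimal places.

289.78

Take in order of value per unit:
- #5 (167/9 per unit): all 9 → value 167, running total 167.00
- #2 (73/15 per unit): all 15 → value 73, running total 240.00
- #4 (56/18 per unit): 16 of 18 → value 16×56/18 = 49.7778, running total 289.78
Total 289.78.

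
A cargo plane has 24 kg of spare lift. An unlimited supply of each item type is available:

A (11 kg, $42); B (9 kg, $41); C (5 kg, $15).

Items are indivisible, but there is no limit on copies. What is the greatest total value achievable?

Best value-per-unit is B at 41/9; filling with it alone gives 2×41 = 82.
Optimal mix: 2×B + 1×C → weight 23, value 97.

$97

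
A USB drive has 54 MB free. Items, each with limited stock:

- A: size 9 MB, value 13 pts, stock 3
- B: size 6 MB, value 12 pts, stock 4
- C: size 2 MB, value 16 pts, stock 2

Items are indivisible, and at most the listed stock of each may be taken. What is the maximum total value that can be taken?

107 pts

Top feasible selections:
- 3×A + 3×B + 2×C: size 49, value 107
- 2×A + 4×B + 2×C: size 46, value 106
- 3×A + 4×B + 1×C: size 53, value 103
Best: 107 pts.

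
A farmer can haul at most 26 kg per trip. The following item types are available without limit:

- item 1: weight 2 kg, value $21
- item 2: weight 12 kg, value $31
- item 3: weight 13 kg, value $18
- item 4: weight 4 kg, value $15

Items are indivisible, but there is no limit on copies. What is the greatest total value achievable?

$273

Best value-per-unit is item 1 at 21/2, and filling with it alone uses weight 13×2=26. No mix of the others beats 13×21 = 273.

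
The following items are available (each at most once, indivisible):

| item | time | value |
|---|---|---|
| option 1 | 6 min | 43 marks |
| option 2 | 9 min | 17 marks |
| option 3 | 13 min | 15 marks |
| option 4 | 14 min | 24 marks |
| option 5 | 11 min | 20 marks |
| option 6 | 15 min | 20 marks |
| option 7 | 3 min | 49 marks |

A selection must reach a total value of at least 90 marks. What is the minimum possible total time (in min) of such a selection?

9

Subsets with value ≥ 90, sorted by total time:
- option 1+option 7: time 9, value 92
- option 1+option 2+option 7: time 18, value 109
Minimum time: 9 min.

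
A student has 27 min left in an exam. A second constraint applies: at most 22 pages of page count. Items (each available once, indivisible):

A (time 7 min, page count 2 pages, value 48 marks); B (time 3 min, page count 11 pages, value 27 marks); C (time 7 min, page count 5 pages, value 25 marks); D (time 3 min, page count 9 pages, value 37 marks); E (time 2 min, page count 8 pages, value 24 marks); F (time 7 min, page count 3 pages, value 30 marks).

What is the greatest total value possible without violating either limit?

Feasible sets respecting both limits:
- A+C+D+F: time 24, page count 19, value 140
- A+D+E+F: time 19, page count 22, value 139
- A+B+C+F: time 24, page count 21, value 130
Best: 140 marks.

140 marks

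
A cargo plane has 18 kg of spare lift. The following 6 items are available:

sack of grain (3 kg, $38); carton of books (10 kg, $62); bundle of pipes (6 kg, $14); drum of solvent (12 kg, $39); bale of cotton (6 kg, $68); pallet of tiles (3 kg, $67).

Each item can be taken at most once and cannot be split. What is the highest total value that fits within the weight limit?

This is a 0/1 knapsack; check combinations near the capacity.
- sack of grain+bundle of pipes+bale of cotton+pallet of tiles: weight 3+6+6+3=18, value 38+14+68+67=187
- sack of grain+bale of cotton+pallet of tiles: weight 3+6+3=12, value 38+68+67=173
- sack of grain+carton of books+pallet of tiles: weight 3+10+3=16, value 38+62+67=167
Best: $187.

$187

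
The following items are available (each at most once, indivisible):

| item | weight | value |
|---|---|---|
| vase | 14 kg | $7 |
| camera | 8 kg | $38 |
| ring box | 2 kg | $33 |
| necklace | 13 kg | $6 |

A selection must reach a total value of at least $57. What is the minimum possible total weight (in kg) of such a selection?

10

Subsets with value ≥ 57, sorted by total weight:
- camera+ring box: weight 10, value 71
- camera+ring box+necklace: weight 23, value 77
- vase+camera+ring box: weight 24, value 78
Minimum weight: 10 kg.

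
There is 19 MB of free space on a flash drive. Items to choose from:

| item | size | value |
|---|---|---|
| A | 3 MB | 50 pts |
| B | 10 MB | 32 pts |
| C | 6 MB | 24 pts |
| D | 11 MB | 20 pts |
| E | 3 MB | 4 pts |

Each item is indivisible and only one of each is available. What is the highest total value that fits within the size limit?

106 pts

Check high-value combinations within 19 MB:
- A+B+C: size 3+10+6=19, value 50+32+24=106
- A+B+E: size 3+10+3=16, value 50+32+4=86
- A+B: size 3+10=13, value 50+32=82
- A+C+E: size 3+6+3=12, value 50+24+4=78
- A+C: size 3+6=9, value 50+24=74
Best: 106 pts.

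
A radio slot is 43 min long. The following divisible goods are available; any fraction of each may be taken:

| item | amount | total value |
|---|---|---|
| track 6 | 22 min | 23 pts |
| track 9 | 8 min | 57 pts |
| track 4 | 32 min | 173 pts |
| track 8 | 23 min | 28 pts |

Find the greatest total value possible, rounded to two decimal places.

Take in order of value per unit:
- track 9 (57/8 per unit): all 8 → value 57, running total 57.00
- track 4 (173/32 per unit): all 32 → value 173, running total 230.00
- track 8 (28/23 per unit): 3 of 23 → value 3×28/23 = 3.6522, running total 233.65
Total 233.65.

233.65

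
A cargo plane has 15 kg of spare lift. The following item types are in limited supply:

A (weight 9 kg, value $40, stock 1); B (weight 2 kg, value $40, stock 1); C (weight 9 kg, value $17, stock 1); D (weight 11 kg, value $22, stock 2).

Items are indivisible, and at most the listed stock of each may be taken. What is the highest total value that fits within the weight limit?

$80

Best selections within weight 15 and stock limits:
- 1×A + 1×B: weight 11, value 80
- 1×B + 1×D: weight 13, value 62
- 1×B + 1×C: weight 11, value 57
Best: $80.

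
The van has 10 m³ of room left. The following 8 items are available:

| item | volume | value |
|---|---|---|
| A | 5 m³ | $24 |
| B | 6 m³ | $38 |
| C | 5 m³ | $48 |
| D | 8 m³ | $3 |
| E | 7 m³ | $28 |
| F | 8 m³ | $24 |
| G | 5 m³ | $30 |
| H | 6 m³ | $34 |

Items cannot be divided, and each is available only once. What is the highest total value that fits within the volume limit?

$78

Check high-value combinations within 10 m³:
- C+G: volume 5+5=10, value 48+30=78
- A+C: volume 5+5=10, value 24+48=72
- A+G: volume 5+5=10, value 24+30=54
- C: volume 5, value 48
Best: $78.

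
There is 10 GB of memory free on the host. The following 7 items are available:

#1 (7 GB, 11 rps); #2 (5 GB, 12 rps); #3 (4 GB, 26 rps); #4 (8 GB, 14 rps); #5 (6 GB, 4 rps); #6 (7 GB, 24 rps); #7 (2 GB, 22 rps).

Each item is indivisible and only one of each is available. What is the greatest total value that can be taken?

Check high-value combinations within 10 GB:
- #3+#7: memory 4+2=6, value 26+22=48
- #6+#7: memory 7+2=9, value 24+22=46
- #2+#3: memory 5+4=9, value 12+26=38
Best: 48 rps.

48 rps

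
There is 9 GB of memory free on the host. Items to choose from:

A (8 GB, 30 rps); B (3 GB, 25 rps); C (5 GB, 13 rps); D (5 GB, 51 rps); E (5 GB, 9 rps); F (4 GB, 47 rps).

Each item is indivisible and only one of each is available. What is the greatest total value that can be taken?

98 rps

Check high-value combinations within 9 GB:
- D+F: memory 5+4=9, value 51+47=98
- B+D: memory 3+5=8, value 25+51=76
- B+F: memory 3+4=7, value 25+47=72
Best: 98 rps.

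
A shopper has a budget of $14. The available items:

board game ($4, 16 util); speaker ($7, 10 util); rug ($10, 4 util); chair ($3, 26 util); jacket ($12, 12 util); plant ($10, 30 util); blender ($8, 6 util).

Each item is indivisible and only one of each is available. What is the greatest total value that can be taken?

56 util

Check high-value combinations within $14:
- chair+plant: cost 3+10=13, value 26+30=56
- board game+speaker+chair: cost 4+7+3=14, value 16+10+26=52
- board game+plant: cost 4+10=14, value 16+30=46
- board game+chair: cost 4+3=7, value 16+26=42
- speaker+chair: cost 7+3=10, value 10+26=36
Best: 56 util.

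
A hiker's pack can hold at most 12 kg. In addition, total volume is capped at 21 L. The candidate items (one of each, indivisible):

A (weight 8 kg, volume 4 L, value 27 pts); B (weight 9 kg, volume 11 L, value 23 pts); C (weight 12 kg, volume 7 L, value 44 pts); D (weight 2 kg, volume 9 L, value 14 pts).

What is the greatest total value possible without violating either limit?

Feasible sets respecting both limits:
- C: weight 12, volume 7, value 44
- A+D: weight 10, volume 13, value 41
- B+D: weight 11, volume 20, value 37
Best: 44 pts.

44 pts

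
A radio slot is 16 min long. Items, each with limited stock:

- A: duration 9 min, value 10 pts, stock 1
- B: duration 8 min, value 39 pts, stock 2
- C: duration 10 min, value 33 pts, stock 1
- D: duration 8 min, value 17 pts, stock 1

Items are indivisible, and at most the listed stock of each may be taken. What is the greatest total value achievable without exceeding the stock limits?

78 pts

Best selections within duration 16 and stock limits:
- 2×B: duration 16, value 78
- 1×B + 1×D: duration 16, value 56
- 1×B: duration 8, value 39
Best: 78 pts.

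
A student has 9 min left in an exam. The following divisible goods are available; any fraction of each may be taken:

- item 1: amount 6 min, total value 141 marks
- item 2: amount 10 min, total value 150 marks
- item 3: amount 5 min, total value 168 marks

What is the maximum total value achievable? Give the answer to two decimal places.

262.00

Take in order of value per unit:
- item 3 (168/5 per unit): all 5 → value 168, running total 168.00
- item 1 (141/6 per unit): 4 of 6 → value 4×141/6 = 94.0000, running total 262.00
Total 262.00.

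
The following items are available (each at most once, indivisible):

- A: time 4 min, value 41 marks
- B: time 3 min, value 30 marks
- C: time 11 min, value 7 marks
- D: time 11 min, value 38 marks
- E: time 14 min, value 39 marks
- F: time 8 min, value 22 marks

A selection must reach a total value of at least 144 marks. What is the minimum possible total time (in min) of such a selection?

Subsets with value ≥ 144, sorted by total time:
- A+B+D+E: time 32, value 148
- A+B+D+E+F: time 40, value 170
- A+B+C+D+E: time 43, value 155
- A+C+D+E+F: time 48, value 147
Minimum time: 32 min.

32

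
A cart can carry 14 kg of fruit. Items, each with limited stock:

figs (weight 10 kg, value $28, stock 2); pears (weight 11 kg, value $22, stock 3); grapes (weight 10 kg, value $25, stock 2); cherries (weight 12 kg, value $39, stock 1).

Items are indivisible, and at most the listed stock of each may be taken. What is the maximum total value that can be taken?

$39

Best selections within weight 14 and stock limits:
- 1×cherries: weight 12, value 39
- 1×figs: weight 10, value 28
- 1×grapes: weight 10, value 25
Best: $39.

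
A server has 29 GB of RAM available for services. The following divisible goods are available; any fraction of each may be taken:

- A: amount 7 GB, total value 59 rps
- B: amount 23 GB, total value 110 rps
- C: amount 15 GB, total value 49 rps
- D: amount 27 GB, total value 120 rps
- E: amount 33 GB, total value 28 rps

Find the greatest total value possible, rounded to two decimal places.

164.22

Take in order of value per unit:
- A (59/7 per unit): all 7 → value 59, running total 59.00
- B (110/23 per unit): 22 of 23 → value 22×110/23 = 105.2174, running total 164.22
Total 164.22.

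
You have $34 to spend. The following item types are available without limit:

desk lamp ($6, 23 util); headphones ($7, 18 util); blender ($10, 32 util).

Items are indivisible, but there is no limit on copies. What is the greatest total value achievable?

Best value-per-unit is desk lamp at 23/6; filling with it alone gives 5×23 = 115.
Optimal mix: 4×desk lamp + 1×blender → cost 34, value 124.

124 util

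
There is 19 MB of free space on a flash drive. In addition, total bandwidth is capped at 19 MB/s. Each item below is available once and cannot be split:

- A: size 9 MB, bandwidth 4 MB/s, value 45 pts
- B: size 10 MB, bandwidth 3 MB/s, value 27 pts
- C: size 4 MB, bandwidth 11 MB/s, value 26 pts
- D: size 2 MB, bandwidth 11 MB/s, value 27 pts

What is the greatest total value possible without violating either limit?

Feasible sets respecting both limits:
- A+B: size 19, bandwidth 7, value 72
- A+D: size 11, bandwidth 15, value 72
- A+C: size 13, bandwidth 15, value 71
Best: 72 pts.

72 pts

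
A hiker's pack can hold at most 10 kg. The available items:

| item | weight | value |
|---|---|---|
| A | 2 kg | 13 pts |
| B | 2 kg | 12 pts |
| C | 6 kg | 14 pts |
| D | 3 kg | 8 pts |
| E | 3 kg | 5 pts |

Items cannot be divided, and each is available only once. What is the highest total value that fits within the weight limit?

39 pts

Check high-value combinations within 10 kg:
- A+B+C: weight 2+2+6=10, value 13+12+14=39
- A+B+D+E: weight 2+2+3+3=10, value 13+12+8+5=38
- A+B+D: weight 2+2+3=7, value 13+12+8=33
- A+B+E: weight 2+2+3=7, value 13+12+5=30
Best: 39 pts.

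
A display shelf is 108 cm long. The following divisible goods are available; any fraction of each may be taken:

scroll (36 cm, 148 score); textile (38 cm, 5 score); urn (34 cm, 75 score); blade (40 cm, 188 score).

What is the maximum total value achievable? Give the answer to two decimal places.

406.59

Take in order of value per unit:
- blade (188/40 per unit): all 40 → value 188, running total 188.00
- scroll (148/36 per unit): all 36 → value 148, running total 336.00
- urn (75/34 per unit): 32 of 34 → value 32×75/34 = 70.5882, running total 406.59
Total 406.59.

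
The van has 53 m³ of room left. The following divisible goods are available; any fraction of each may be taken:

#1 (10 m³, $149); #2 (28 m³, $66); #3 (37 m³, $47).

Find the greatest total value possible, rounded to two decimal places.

Take in order of value per unit:
- #1 (149/10 per unit): all 10 → value 149, running total 149.00
- #2 (66/28 per unit): all 28 → value 66, running total 215.00
- #3 (47/37 per unit): 15 of 37 → value 15×47/37 = 19.0541, running total 234.05
Total 234.05.

234.05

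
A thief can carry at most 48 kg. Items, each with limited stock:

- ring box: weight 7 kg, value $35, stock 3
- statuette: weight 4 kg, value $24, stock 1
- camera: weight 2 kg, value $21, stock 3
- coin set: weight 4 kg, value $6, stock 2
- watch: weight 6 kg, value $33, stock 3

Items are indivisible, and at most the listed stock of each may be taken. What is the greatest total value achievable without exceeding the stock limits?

$270

Best selections within weight 48 and stock limits:
- 3×ring box + 1×statuette + 2×camera + 3×watch: weight 47, value 270
- 3×ring box + 3×camera + 3×watch: weight 45, value 267
- 3×ring box + 1×statuette + 3×camera + 1×coin set + 2×watch: weight 47, value 264
- 2×ring box + 1×statuette + 3×camera + 1×coin set + 3×watch: weight 46, value 262
Best: $270.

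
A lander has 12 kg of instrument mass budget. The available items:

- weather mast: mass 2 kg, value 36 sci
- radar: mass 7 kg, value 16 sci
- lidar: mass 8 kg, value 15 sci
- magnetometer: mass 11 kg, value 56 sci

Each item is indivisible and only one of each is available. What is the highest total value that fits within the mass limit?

56 sci

Check high-value combinations within 12 kg:
- magnetometer: mass 11, value 56
- weather mast+radar: mass 2+7=9, value 36+16=52
- weather mast+lidar: mass 2+8=10, value 36+15=51
Best: 56 sci.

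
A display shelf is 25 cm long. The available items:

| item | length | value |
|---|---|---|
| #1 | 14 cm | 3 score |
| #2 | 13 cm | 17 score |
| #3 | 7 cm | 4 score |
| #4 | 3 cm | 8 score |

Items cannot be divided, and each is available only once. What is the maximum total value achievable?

29 score

Check high-value combinations within 25 cm:
- #2+#3+#4: length 13+7+3=23, value 17+4+8=29
- #2+#4: length 13+3=16, value 17+8=25
- #2+#3: length 13+7=20, value 17+4=21
- #2: length 13, value 17
Best: 29 score.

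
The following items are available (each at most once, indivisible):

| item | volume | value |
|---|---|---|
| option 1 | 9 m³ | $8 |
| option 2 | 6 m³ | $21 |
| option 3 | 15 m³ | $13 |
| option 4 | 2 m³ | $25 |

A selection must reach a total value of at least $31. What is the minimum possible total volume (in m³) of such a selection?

8

Subsets with value ≥ 31, sorted by total volume:
- option 2+option 4: volume 8, value 46
- option 1+option 4: volume 11, value 33
- option 1+option 2+option 4: volume 17, value 54
Minimum volume: 8 m³.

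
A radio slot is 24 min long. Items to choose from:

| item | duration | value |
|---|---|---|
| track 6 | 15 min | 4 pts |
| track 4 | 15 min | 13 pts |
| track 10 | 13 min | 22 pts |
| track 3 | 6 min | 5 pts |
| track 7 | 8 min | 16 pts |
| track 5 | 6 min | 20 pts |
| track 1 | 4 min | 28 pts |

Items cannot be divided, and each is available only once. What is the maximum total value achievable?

Check high-value combinations within 24 min:
- track 10+track 5+track 1: duration 13+6+4=23, value 22+20+28=70
- track 3+track 7+track 5+track 1: duration 6+8+6+4=24, value 5+16+20+28=69
- track 7+track 5+track 1: duration 8+6+4=18, value 16+20+28=64
- track 10+track 3+track 1: duration 13+6+4=23, value 22+5+28=55
Best: 70 pts.

70 pts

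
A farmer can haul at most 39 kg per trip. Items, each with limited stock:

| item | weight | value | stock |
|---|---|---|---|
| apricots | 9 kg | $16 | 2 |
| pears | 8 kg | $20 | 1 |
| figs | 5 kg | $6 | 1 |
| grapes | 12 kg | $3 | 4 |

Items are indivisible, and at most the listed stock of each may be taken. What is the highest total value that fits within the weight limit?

Top feasible selections:
- 2×apricots + 1×pears + 1×figs: weight 31, value 58
- 2×apricots + 1×pears + 1×grapes: weight 38, value 55
Best: $58.

$58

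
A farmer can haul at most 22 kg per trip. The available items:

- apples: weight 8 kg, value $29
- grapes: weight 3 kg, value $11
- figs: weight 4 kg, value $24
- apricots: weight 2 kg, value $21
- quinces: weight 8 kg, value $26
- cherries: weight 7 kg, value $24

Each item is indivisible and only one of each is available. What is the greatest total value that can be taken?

Check high-value combinations within 22 kg:
- apples+figs+apricots+quinces: weight 8+4+2+8=22, value 29+24+21+26=100
- apples+figs+apricots+cherries: weight 8+4+2+7=21, value 29+24+21+24=98
- figs+apricots+quinces+cherries: weight 4+2+8+7=21, value 24+21+26+24=95
- apples+grapes+figs+cherries: weight 8+3+4+7=22, value 29+11+24+24=88
- apples+grapes+apricots+quinces: weight 8+3+2+8=21, value 29+11+21+26=87
Best: $100.

$100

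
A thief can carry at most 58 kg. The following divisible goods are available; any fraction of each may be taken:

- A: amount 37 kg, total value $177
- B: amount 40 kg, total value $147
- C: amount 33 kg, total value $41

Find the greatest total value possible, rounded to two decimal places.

Take in order of value per unit:
- A (177/37 per unit): all 37 → value 177, running total 177.00
- B (147/40 per unit): 21 of 40 → value 21×147/40 = 77.1750, running total 254.18
Total 254.18.

254.18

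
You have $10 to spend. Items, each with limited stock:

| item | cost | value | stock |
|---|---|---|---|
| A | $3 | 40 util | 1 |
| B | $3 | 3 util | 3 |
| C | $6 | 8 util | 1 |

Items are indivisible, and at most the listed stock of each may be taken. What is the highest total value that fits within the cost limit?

48 util

Top feasible selections:
- 1×A + 1×C: cost 9, value 48
- 1×A + 2×B: cost 9, value 46
- 1×A + 1×B: cost 6, value 43
Best: 48 util.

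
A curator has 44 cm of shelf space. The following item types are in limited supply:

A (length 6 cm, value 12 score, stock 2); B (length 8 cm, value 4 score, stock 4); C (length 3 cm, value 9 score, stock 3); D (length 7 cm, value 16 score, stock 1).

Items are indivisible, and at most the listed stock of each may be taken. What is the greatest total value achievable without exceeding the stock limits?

75 score

Best selections within length 44 and stock limits:
- 2×A + 2×B + 3×C + 1×D: length 44, value 75
- 2×A + 1×B + 3×C + 1×D: length 36, value 71
- 2×A + 3×C + 1×D: length 28, value 67
Best: 75 score.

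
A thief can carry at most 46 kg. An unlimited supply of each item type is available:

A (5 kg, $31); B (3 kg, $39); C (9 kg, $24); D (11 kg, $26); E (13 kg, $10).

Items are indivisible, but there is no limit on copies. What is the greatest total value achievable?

$585

Best value-per-unit is B at 39/3, and filling with it alone uses weight 15×3=45. No mix of the others beats 15×39 = 585.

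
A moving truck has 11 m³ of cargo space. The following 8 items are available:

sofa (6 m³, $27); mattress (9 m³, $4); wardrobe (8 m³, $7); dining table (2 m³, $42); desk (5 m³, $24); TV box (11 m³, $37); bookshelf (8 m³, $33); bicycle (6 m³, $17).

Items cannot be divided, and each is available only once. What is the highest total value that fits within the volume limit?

$75

Check high-value combinations within 11 m³:
- dining table+bookshelf: volume 2+8=10, value 42+33=75
- sofa+dining table: volume 6+2=8, value 27+42=69
- dining table+desk: volume 2+5=7, value 42+24=66
Best: $75.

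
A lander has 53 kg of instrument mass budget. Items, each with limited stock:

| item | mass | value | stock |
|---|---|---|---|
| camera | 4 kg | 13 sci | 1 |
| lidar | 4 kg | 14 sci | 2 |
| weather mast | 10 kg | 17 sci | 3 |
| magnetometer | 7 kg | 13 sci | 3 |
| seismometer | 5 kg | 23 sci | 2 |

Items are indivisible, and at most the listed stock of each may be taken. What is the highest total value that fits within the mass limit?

Best selections within mass 53 and stock limits:
- 1×camera + 2×lidar + 1×weather mast + 3×magnetometer + 2×seismometer: mass 53, value 143
- 1×camera + 2×lidar + 3×weather mast + 2×seismometer: mass 52, value 138
Best: 143 sci.

143 sci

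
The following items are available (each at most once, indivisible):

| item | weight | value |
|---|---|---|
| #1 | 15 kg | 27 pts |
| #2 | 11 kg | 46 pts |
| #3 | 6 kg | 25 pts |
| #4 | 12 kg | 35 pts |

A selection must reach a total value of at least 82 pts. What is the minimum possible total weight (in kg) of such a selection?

Subsets with value ≥ 82, sorted by total weight:
- #2+#3+#4: weight 29, value 106
- #1+#2+#3: weight 32, value 98
- #1+#3+#4: weight 33, value 87
Minimum weight: 29 kg.

29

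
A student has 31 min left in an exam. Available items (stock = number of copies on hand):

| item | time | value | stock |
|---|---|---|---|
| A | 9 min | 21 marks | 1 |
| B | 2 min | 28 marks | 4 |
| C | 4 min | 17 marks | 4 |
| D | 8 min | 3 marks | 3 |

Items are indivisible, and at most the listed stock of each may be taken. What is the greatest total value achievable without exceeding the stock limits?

184 marks

Top feasible selections:
- 1×A + 4×B + 3×C: time 29, value 184
- 4×B + 4×C: time 24, value 180
- 1×A + 3×B + 4×C: time 31, value 173
- 1×A + 4×B + 2×C: time 25, value 167
Best: 184 marks.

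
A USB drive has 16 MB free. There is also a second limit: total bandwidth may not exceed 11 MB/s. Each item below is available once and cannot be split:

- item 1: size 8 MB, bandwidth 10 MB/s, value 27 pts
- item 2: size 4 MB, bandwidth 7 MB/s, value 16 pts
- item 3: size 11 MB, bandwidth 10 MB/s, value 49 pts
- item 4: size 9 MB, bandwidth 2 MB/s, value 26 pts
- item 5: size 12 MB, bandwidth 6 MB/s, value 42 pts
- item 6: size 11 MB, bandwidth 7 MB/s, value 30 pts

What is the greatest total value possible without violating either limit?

Feasible sets respecting both limits:
- item 3: size 11, bandwidth 10, value 49
- item 2+item 4: size 13, bandwidth 9, value 42
- item 5: size 12, bandwidth 6, value 42
- item 6: size 11, bandwidth 7, value 30
Best: 49 pts.

49 pts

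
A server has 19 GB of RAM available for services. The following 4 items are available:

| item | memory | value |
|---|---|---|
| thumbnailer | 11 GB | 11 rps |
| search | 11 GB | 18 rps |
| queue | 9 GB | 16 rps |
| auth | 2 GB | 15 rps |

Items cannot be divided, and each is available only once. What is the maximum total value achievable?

33 rps

Check high-value combinations within 19 GB:
- search+auth: memory 11+2=13, value 18+15=33
- queue+auth: memory 9+2=11, value 16+15=31
- thumbnailer+auth: memory 11+2=13, value 11+15=26
- search: memory 11, value 18
- queue: memory 9, value 16
Best: 33 rps.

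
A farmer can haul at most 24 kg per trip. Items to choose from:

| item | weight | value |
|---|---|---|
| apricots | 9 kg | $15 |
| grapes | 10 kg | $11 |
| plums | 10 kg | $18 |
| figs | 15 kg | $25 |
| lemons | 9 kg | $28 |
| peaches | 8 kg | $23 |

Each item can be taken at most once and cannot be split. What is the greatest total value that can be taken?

$53

Check high-value combinations within 24 kg:
- figs+lemons: weight 15+9=24, value 25+28=53
- lemons+peaches: weight 9+8=17, value 28+23=51
- figs+peaches: weight 15+8=23, value 25+23=48
Best: $53.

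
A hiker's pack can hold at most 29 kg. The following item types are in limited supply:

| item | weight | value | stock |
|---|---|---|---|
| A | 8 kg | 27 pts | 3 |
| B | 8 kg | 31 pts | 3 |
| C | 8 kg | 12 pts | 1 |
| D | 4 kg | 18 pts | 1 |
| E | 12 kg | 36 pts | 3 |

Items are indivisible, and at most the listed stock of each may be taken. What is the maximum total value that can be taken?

111 pts

Best selections within weight 29 and stock limits:
- 3×B + 1×D: weight 28, value 111
- 1×A + 2×B + 1×D: weight 28, value 107
Best: 111 pts.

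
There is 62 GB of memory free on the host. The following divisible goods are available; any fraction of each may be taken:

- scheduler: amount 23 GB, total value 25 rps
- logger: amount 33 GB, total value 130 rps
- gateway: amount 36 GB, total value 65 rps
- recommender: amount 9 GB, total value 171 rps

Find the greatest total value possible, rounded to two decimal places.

337.11

Take in order of value per unit:
- recommender (171/9 per unit): all 9 → value 171, running total 171.00
- logger (130/33 per unit): all 33 → value 130, running total 301.00
- gateway (65/36 per unit): 20 of 36 → value 20×65/36 = 36.1111, running total 337.11
Total 337.11.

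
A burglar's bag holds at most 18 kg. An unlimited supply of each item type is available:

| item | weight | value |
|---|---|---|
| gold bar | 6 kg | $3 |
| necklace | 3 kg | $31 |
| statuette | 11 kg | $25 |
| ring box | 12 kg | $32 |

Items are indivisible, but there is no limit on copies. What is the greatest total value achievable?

Best value-per-unit is necklace at 31/3, and filling with it alone uses weight 6×3=18. No mix of the others beats 6×31 = 186.

$186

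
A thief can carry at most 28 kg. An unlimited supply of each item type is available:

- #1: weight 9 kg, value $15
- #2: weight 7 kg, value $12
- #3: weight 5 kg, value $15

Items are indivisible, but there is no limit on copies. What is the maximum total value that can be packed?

Best value-per-unit is #3 at 15/5, and filling with it alone uses weight 5×5=25. No mix of the others beats 5×15 = 75.

$75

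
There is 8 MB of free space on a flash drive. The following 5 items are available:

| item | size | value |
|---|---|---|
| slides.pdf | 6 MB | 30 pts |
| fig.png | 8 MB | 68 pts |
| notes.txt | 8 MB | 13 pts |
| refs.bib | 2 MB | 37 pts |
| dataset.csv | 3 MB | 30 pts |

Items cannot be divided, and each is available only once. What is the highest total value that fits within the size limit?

Check high-value combinations within 8 MB:
- fig.png: size 8, value 68
- refs.bib+dataset.csv: size 2+3=5, value 37+30=67
- slides.pdf+refs.bib: size 6+2=8, value 30+37=67
- refs.bib: size 2, value 37
Best: 68 pts.

68 pts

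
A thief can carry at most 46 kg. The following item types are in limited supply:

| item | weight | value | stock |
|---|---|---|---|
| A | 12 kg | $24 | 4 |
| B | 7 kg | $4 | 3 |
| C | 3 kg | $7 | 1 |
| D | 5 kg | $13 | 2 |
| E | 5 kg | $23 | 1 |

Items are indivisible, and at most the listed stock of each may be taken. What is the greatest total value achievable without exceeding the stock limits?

$108

Best selections within weight 46 and stock limits:
- 3×A + 1×D + 1×E: weight 46, value 108
- 2×A + 1×C + 2×D + 1×E: weight 42, value 104
Best: $108.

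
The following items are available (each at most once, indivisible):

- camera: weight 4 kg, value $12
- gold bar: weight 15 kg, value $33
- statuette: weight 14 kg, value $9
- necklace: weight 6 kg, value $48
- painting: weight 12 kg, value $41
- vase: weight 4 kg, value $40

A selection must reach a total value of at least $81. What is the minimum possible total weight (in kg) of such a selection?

Subsets with value ≥ 81, sorted by total weight:
- necklace+vase: weight 10, value 88
- camera+necklace+vase: weight 14, value 100
Minimum weight: 10 kg.

10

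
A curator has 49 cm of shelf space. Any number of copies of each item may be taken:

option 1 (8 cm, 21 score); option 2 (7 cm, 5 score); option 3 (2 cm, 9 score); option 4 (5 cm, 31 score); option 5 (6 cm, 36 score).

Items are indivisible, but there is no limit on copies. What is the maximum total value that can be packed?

299 score

Best value-per-unit is option 4 at 31/5; filling with it alone gives 9×31 = 279.
Optimal mix: 5×option 4 + 4×option 5 → length 49, value 299.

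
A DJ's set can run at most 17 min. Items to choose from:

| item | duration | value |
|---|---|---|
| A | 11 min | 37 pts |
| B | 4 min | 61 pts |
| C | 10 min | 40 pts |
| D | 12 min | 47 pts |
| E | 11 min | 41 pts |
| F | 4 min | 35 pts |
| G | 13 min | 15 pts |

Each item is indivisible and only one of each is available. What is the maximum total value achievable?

Check high-value combinations within 17 min:
- B+D: duration 4+12=16, value 61+47=108
- B+E: duration 4+11=15, value 61+41=102
- B+C: duration 4+10=14, value 61+40=101
Best: 108 pts.

108 pts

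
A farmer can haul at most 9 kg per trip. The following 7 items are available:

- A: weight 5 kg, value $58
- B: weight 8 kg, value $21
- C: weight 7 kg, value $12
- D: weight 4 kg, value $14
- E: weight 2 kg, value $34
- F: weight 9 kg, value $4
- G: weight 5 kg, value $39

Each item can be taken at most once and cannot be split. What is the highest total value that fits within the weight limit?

Check high-value combinations within 9 kg:
- A+E: weight 5+2=7, value 58+34=92
- E+G: weight 2+5=7, value 34+39=73
- A+D: weight 5+4=9, value 58+14=72
- A: weight 5, value 58
Best: $92.

$92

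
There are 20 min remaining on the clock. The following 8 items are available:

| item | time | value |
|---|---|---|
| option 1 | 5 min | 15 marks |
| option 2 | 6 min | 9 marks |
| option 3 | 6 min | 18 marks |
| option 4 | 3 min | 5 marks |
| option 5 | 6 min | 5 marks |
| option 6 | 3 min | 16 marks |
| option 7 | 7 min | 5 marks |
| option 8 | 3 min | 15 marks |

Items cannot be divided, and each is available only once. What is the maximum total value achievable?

Check high-value combinations within 20 min:
- option 1+option 3+option 4+option 6+option 8: time 5+6+3+3+3=20, value 15+18+5+16+15=69
- option 1+option 3+option 6+option 8: time 5+6+3+3=17, value 15+18+16+15=64
- option 1+option 2+option 4+option 6+option 8: time 5+6+3+3+3=20, value 15+9+5+16+15=60
- option 2+option 3+option 6+option 8: time 6+6+3+3=18, value 9+18+16+15=58
- option 1+option 2+option 3+option 6: time 5+6+6+3=20, value 15+9+18+16=58
Best: 69 marks.

69 marks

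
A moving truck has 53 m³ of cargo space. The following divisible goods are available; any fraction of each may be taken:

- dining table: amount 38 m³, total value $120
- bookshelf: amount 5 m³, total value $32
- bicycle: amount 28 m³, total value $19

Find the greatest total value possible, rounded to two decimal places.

158.79

Take in order of value per unit:
- bookshelf (32/5 per unit): all 5 → value 32, running total 32.00
- dining table (120/38 per unit): all 38 → value 120, running total 152.00
- bicycle (19/28 per unit): 10 of 28 → value 10×19/28 = 6.7857, running total 158.79
Total 158.79.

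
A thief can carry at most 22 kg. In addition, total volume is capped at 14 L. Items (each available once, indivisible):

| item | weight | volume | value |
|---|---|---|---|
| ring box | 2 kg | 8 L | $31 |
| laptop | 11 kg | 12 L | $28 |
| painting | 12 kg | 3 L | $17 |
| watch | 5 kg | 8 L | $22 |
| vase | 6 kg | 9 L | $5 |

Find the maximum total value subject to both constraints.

Feasible sets respecting both limits:
- ring box+painting: weight 14, volume 11, value 48
- painting+watch: weight 17, volume 11, value 39
- ring box: weight 2, volume 8, value 31
Best: $48.

$48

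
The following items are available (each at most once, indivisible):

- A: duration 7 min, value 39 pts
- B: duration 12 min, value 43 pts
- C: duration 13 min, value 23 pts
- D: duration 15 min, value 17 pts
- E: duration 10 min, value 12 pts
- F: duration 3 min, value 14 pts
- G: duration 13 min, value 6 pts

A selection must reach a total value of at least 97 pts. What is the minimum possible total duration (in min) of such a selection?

Subsets with value ≥ 97, sorted by total duration:
- A+B+E+F: duration 32, value 108
- A+B+C: duration 32, value 105
- A+B+D: duration 34, value 99
- A+B+C+F: duration 35, value 119
Minimum duration: 32 min.

32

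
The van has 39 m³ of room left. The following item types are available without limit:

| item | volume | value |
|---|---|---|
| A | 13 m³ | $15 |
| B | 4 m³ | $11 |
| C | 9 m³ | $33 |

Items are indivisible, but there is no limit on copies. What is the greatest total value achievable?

$132

Best value-per-unit is C at 33/9; filling with it alone gives 4×33 = 132.
Optimal mix: 3×B + 3×C → volume 39, value 132.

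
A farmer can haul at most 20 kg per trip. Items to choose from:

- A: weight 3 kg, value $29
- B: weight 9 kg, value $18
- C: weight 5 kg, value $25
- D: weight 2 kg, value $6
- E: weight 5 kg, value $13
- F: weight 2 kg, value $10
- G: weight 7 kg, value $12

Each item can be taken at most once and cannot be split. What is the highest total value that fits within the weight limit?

Check high-value combinations within 20 kg:
- A+C+D+E+F: weight 3+5+2+5+2=17, value 29+25+6+13+10=83
- A+B+C+F: weight 3+9+5+2=19, value 29+18+25+10=82
- A+C+D+F+G: weight 3+5+2+2+7=19, value 29+25+6+10+12=82
- A+C+E+G: weight 3+5+5+7=20, value 29+25+13+12=79
- A+B+C+D: weight 3+9+5+2=19, value 29+18+25+6=78
Best: $83.

$83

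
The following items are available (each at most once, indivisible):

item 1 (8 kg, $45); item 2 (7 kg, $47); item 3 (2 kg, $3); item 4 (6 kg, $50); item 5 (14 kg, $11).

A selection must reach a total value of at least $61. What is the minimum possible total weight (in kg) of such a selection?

Subsets with value ≥ 61, sorted by total weight:
- item 2+item 4: weight 13, value 97
- item 1+item 4: weight 14, value 95
- item 2+item 3+item 4: weight 15, value 100
- item 1+item 2: weight 15, value 92
Minimum weight: 13 kg.

13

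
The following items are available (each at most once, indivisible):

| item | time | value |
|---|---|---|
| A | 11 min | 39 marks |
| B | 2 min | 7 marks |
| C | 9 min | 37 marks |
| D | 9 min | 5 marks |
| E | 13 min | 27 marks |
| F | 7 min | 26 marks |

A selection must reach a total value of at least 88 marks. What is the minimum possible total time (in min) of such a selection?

27

Subsets with value ≥ 88, sorted by total time:
- A+C+F: time 27, value 102
- A+B+C+F: time 29, value 109
- C+E+F: time 29, value 90
Minimum time: 27 min.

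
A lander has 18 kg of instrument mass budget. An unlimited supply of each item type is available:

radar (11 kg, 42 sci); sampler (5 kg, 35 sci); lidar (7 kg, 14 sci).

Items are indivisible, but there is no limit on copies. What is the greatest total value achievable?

105 sci

Best value-per-unit is sampler at 35/5, and filling with it alone uses mass 3×5=15. No mix of the others beats 3×35 = 105.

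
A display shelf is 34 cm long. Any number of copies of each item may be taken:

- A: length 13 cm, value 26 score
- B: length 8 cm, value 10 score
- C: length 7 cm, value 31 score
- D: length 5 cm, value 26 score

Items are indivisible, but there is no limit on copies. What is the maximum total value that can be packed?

Best value-per-unit is D at 26/5; filling with it alone gives 6×26 = 156.
Optimal mix: 2×C + 4×D → length 34, value 166.

166 score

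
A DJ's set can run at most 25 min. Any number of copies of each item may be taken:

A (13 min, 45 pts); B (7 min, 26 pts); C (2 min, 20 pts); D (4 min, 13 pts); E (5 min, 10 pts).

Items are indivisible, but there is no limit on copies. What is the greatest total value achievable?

240 pts

Best value-per-unit is C at 20/2, and filling with it alone uses duration 12×2=24. No mix of the others beats 12×20 = 240.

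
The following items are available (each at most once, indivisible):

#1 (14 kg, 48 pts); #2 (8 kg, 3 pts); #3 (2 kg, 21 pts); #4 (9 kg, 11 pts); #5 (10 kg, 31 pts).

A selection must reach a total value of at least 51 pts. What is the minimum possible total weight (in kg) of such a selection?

Subsets with value ≥ 51, sorted by total weight:
- #3+#5: weight 12, value 52
- #1+#3: weight 16, value 69
- #2+#3+#5: weight 20, value 55
Minimum weight: 12 kg.

12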